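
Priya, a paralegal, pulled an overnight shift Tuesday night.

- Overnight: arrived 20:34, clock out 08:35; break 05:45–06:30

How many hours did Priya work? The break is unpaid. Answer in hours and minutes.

11 h 16 min

Overnight: 20:34 → midnight = 3 h 26 min; midnight → 08:35 = 8 h 35 min; span 12 h 1 min; less 45 min break → 11 h 16 min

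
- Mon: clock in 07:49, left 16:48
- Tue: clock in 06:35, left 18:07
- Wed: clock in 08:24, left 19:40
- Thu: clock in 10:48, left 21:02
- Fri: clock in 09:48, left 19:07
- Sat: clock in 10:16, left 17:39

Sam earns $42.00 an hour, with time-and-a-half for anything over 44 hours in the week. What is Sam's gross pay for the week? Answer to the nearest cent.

$2775.15

Mon: 07:49–16:48 = 8 h 59 min
Tue: 06:35–18:07 = 11 h 32 min
Wed: 08:24–19:40 = 11 h 16 min
Thu: 10:48–21:02 = 10 h 14 min
Fri: 09:48–19:07 = 9 h 19 min
Sat: 10:16–17:39 = 7 h 23 min
Total worked: 58 h 43 min = 3523 min.
Regular 44 h 0 min = 2640 min at $42.00/h; overtime 14 h 43 min = 883 min at $63.00/h.
Pay = (2640 × $42.00 + 883 × $63.00) ÷ 60 = $2775.15.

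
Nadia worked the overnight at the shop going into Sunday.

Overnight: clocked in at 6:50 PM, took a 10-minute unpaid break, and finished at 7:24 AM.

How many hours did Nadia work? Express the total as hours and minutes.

Overnight: 6:50 PM → midnight = 5 h 10 min; midnight → 7:24 AM = 7 h 24 min; span 12 h 34 min; less 10 min break → 12 h 24 min

12 h 24 min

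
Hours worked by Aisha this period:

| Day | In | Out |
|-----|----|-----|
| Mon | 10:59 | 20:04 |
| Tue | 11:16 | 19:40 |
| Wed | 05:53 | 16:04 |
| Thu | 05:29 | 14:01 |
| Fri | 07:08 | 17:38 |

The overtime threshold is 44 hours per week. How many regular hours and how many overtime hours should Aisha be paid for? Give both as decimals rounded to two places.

Regular 44.00 hours, overtime 2.70 hours

Mon: 10:59–20:04 = 9 h 5 min
Tue: 11:16–19:40 = 8 h 24 min
Wed: 05:53–16:04 = 10 h 11 min
Thu: 05:29–14:01 = 8 h 32 min
Fri: 07:08–17:38 = 10 h 30 min
Total worked: 46 h 42 min = 46.70 h.
Threshold 44 h → overtime 2 h 42 min, regular 44 h 0 min.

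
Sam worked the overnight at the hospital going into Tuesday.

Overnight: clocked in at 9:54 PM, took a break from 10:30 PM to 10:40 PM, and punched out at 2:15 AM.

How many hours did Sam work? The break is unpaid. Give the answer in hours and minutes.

4 h 11 min

Overnight: 9:54 PM → midnight = 2 h 6 min; midnight → 2:15 AM = 2 h 15 min; span 4 h 21 min; less 10 min break → 4 h 11 min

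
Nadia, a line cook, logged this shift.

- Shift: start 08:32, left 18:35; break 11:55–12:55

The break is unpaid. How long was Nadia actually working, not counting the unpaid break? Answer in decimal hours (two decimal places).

Shift: 08:32–18:35 = 10 h 3 min; less 60 min break → 9 h 3 min

9.05 hours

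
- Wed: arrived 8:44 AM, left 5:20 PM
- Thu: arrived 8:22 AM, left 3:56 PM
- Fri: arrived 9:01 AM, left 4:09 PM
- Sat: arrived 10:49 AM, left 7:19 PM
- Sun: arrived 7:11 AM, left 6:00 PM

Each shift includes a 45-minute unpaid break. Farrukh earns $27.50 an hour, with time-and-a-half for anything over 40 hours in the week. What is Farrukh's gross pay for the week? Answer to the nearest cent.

$1068.83

Wed: 8:44 AM–5:20 PM = 8 h 36 min; less 45 min break → 7 h 51 min
Thu: 8:22 AM–3:56 PM = 7 h 34 min; less 45 min break → 6 h 49 min
Fri: 9:01 AM–4:09 PM = 7 h 8 min; less 45 min break → 6 h 23 min
Sat: 10:49 AM–7:19 PM = 8 h 30 min; less 45 min break → 7 h 45 min
Sun: 7:11 AM–6:00 PM = 10 h 49 min; less 45 min break → 10 h 4 min
Total worked: 38 h 52 min = 2332 min.
Regular 38 h 52 min = 2332 min at $27.50/h; overtime 0 h 0 min = 0 min at $41.25/h.
Pay = (2332 × $27.50 + 0 × $41.25) ÷ 60 = $1068.83.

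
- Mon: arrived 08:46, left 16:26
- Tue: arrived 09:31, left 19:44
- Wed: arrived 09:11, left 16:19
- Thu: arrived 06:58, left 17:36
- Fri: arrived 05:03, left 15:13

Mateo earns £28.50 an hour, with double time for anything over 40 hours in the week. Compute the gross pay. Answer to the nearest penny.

Mon: 08:46–16:26 = 7 h 40 min
Tue: 09:31–19:44 = 10 h 13 min
Wed: 09:11–16:19 = 7 h 8 min
Thu: 06:58–17:36 = 10 h 38 min
Fri: 05:03–15:13 = 10 h 10 min
Total worked: 45 h 49 min = 2749 min.
Regular 40 h 0 min = 2400 min at £28.50/h; overtime 5 h 49 min = 349 min at £57.00/h.
Pay = (2400 × £28.50 + 349 × £57.00) ÷ 60 = £1471.55.

£1471.55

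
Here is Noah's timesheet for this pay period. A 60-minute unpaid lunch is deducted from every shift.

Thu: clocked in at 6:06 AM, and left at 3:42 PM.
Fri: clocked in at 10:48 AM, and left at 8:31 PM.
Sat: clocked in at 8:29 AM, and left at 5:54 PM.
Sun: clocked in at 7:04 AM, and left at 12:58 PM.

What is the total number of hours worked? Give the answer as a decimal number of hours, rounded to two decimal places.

30.63 hours

Thu: 6:06 AM–3:42 PM = 9 h 36 min; less 60 min break → 8 h 36 min
Fri: 10:48 AM–8:31 PM = 9 h 43 min; less 60 min break → 8 h 43 min
Sat: 8:29 AM–5:54 PM = 9 h 25 min; less 60 min break → 8 h 25 min
Sun: 7:04 AM–12:58 PM = 5 h 54 min; less 60 min break → 4 h 54 min
Total: 8 h 36 min + 8 h 43 min + 8 h 25 min + 4 h 54 min = 30 h 38 min.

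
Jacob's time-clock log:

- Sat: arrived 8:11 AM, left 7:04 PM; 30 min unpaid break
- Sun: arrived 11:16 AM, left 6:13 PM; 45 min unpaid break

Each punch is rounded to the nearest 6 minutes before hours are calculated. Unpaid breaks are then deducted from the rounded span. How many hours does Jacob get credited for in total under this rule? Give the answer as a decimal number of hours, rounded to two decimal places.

16.55 hours

Sat: in 8:11 AM→8:12 AM, out 7:04 PM→7:06 PM; 10 h 54 min − 30 min = 10 h 24 min
Sun: in 11:16 AM→11:18 AM, out 6:13 PM→6:12 PM; 6 h 54 min − 45 min = 6 h 9 min
Total credited: 16 h 33 min.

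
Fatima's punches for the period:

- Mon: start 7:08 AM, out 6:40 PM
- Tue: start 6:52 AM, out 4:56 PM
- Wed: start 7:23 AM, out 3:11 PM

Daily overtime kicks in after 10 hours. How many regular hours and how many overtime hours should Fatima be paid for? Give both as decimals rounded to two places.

Regular 27.80 hours, overtime 1.60 hours

Mon: 7:08 AM–6:40 PM = 11 h 32 min
Tue: 6:52 AM–4:56 PM = 10 h 4 min
Wed: 7:23 AM–3:11 PM = 7 h 48 min
Mon reg 10 h 0 min / OT 1 h 32 min; Tue reg 10 h 0 min / OT 0 h 4 min; Wed reg 7 h 48 min / OT 0 h 0 min.
Totals: regular 27 h 48 min, overtime 1 h 36 min.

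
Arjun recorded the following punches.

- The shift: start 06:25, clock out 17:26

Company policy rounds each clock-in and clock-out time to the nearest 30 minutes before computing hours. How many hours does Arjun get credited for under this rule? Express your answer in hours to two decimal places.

The shift: in 06:25→06:30, out 17:26→17:30; 11 h 0 min

11.00 hours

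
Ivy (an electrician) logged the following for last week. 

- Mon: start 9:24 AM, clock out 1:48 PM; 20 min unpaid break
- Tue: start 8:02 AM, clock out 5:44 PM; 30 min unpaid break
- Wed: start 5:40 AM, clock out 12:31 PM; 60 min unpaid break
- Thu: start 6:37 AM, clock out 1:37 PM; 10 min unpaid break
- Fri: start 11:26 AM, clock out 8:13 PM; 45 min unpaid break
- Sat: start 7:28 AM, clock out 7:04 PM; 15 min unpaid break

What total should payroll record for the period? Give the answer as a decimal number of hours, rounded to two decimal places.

Mon: 9:24 AM–1:48 PM = 4 h 24 min; less 20 min break → 4 h 4 min
Tue: 8:02 AM–5:44 PM = 9 h 42 min; less 30 min break → 9 h 12 min
Wed: 5:40 AM–12:31 PM = 6 h 51 min; less 60 min break → 5 h 51 min
Thu: 6:37 AM–1:37 PM = 7 h 0 min; less 10 min break → 6 h 50 min
Fri: 11:26 AM–8:13 PM = 8 h 47 min; less 45 min break → 8 h 2 min
Sat: 7:28 AM–7:04 PM = 11 h 36 min; less 15 min break → 11 h 21 min
Total: 4 h 4 min + 9 h 12 min + 5 h 51 min + 6 h 50 min + 8 h 2 min + 11 h 21 min = 45 h 20 min.

45.33 hours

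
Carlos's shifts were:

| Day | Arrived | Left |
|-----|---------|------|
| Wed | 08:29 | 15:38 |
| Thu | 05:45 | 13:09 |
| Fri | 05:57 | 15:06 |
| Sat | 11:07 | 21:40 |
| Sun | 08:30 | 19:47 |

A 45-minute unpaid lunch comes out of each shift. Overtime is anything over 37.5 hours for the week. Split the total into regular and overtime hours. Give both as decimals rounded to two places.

Wed: 08:29–15:38 = 7 h 9 min; less 45 min break → 6 h 24 min
Thu: 05:45–13:09 = 7 h 24 min; less 45 min break → 6 h 39 min
Fri: 05:57–15:06 = 9 h 9 min; less 45 min break → 8 h 24 min
Sat: 11:07–21:40 = 10 h 33 min; less 45 min break → 9 h 48 min
Sun: 08:30–19:47 = 11 h 17 min; less 45 min break → 10 h 32 min
Total worked: 41 h 47 min = 41.78 h.
Threshold 37.5 h → overtime 4 h 17 min, regular 37 h 30 min.

Regular 37.50 hours, overtime 4.28 hours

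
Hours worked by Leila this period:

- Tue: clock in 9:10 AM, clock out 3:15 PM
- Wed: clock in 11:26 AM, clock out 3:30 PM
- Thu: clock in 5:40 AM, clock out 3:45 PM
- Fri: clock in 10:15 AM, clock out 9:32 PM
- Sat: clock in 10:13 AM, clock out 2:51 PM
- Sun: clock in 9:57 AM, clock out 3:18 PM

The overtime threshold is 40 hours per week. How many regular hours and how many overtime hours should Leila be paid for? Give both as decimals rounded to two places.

Tue: 9:10 AM–3:15 PM = 6 h 5 min
Wed: 11:26 AM–3:30 PM = 4 h 4 min
Thu: 5:40 AM–3:45 PM = 10 h 5 min
Fri: 10:15 AM–9:32 PM = 11 h 17 min
Sat: 10:13 AM–2:51 PM = 4 h 38 min
Sun: 9:57 AM–3:18 PM = 5 h 21 min
Total worked: 41 h 30 min = 41.50 h.
Threshold 40 h → overtime 1 h 30 min, regular 40 h 0 min.

Regular 40.00 hours, overtime 1.50 hours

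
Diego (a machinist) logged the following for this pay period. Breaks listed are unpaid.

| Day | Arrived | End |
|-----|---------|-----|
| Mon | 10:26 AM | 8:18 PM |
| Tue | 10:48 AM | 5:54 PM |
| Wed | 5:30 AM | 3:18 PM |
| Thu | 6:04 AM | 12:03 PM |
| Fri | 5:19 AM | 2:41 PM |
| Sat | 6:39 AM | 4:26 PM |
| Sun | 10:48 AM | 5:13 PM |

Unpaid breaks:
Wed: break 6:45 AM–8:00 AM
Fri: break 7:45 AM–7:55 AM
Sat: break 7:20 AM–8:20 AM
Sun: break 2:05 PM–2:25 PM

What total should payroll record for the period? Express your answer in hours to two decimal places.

Mon: 10:26 AM–8:18 PM = 9 h 52 min
Tue: 10:48 AM–5:54 PM = 7 h 6 min
Wed: 5:30 AM–3:18 PM = 9 h 48 min; less 75 min break → 8 h 33 min
Thu: 6:04 AM–12:03 PM = 5 h 59 min
Fri: 5:19 AM–2:41 PM = 9 h 22 min; less 10 min break → 9 h 12 min
Sat: 6:39 AM–4:26 PM = 9 h 47 min; less 60 min break → 8 h 47 min
Sun: 10:48 AM–5:13 PM = 6 h 25 min; less 20 min break → 6 h 5 min
Total: 9 h 52 min + 7 h 6 min + 8 h 33 min + 5 h 59 min + 9 h 12 min + 8 h 47 min + 6 h 5 min = 55 h 34 min.

55.57 hours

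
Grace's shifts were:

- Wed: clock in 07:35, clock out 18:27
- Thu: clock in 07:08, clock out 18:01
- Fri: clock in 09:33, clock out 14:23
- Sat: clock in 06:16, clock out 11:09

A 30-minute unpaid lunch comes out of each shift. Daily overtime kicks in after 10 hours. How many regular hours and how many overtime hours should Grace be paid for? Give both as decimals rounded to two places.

Regular 28.72 hours, overtime 0.75 hours

Wed: 07:35–18:27 = 10 h 52 min; less 30 min break → 10 h 22 min
Thu: 07:08–18:01 = 10 h 53 min; less 30 min break → 10 h 23 min
Fri: 09:33–14:23 = 4 h 50 min; less 30 min break → 4 h 20 min
Sat: 06:16–11:09 = 4 h 53 min; less 30 min break → 4 h 23 min
Wed reg 10 h 0 min / OT 0 h 22 min; Thu reg 10 h 0 min / OT 0 h 23 min; Fri reg 4 h 20 min / OT 0 h 0 min; Sat reg 4 h 23 min / OT 0 h 0 min.
Totals: regular 28 h 43 min, overtime 0 h 45 min.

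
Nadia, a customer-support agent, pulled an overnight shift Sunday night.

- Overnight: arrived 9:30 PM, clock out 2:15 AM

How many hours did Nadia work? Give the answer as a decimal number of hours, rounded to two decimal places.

Overnight: 9:30 PM → midnight = 2 h 30 min; midnight → 2:15 AM = 2 h 15 min; span 4 h 45 min

4.75 hours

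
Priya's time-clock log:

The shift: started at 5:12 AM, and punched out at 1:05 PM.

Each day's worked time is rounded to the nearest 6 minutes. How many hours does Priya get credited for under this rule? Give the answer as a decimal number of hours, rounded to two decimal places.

The shift: 5:12 AM–1:05 PM = 7 h 53 min → rounds to 7 h 54 min

7.90 hours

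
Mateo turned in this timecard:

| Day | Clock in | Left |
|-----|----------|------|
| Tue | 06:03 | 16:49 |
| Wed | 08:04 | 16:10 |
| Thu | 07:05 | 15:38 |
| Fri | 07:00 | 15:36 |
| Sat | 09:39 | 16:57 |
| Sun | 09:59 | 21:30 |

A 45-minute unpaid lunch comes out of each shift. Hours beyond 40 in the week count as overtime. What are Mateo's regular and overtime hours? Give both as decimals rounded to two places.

Regular 40.00 hours, overtime 10.33 hours

Tue: 06:03–16:49 = 10 h 46 min; less 45 min break → 10 h 1 min
Wed: 08:04–16:10 = 8 h 6 min; less 45 min break → 7 h 21 min
Thu: 07:05–15:38 = 8 h 33 min; less 45 min break → 7 h 48 min
Fri: 07:00–15:36 = 8 h 36 min; less 45 min break → 7 h 51 min
Sat: 09:39–16:57 = 7 h 18 min; less 45 min break → 6 h 33 min
Sun: 09:59–21:30 = 11 h 31 min; less 45 min break → 10 h 46 min
Total worked: 50 h 20 min = 50.33 h.
Threshold 40 h → overtime 10 h 20 min, regular 40 h 0 min.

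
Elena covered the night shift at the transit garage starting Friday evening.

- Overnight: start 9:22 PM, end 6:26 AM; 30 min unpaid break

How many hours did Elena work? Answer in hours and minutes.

8 h 34 min

Overnight: 9:22 PM → midnight = 2 h 38 min; midnight → 6:26 AM = 6 h 26 min; span 9 h 4 min; less 30 min break → 8 h 34 min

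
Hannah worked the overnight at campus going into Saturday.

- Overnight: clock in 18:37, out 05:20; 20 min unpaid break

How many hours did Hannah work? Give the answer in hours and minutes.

Overnight: 18:37 → midnight = 5 h 23 min; midnight → 05:20 = 5 h 20 min; span 10 h 43 min; less 20 min break → 10 h 23 min

10 h 23 min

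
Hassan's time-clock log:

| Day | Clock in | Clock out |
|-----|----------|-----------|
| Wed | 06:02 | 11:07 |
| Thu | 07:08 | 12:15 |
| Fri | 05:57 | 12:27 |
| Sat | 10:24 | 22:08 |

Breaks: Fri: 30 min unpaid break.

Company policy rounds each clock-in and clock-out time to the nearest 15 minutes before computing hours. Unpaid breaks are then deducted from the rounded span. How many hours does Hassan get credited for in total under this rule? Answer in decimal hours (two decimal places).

Wed: in 06:02→06:00, out 11:07→11:00; 5 h 0 min
Thu: in 07:08→07:15, out 12:15→12:15; 5 h 0 min
Fri: in 05:57→06:00, out 12:27→12:30; 6 h 30 min − 30 min = 6 h 0 min
Sat: in 10:24→10:30, out 22:08→22:15; 11 h 45 min
Total credited: 27 h 45 min.

27.75 hours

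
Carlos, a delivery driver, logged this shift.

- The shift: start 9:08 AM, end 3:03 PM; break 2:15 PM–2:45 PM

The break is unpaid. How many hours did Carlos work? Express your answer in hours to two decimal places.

The shift: 9:08 AM–3:03 PM = 5 h 55 min; less 30 min break → 5 h 25 min

5.42 hours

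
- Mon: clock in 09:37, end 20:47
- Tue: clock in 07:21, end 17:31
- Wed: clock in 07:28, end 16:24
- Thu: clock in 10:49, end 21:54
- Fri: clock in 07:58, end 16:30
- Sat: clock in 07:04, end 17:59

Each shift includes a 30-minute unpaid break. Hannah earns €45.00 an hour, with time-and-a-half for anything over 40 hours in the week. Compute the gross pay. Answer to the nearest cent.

Mon: 09:37–20:47 = 11 h 10 min; less 30 min break → 10 h 40 min
Tue: 07:21–17:31 = 10 h 10 min; less 30 min break → 9 h 40 min
Wed: 07:28–16:24 = 8 h 56 min; less 30 min break → 8 h 26 min
Thu: 10:49–21:54 = 11 h 5 min; less 30 min break → 10 h 35 min
Fri: 07:58–16:30 = 8 h 32 min; less 30 min break → 8 h 2 min
Sat: 07:04–17:59 = 10 h 55 min; less 30 min break → 10 h 25 min
Total worked: 57 h 48 min = 3468 min.
Regular 40 h 0 min = 2400 min at €45.00/h; overtime 17 h 48 min = 1068 min at €67.50/h.
Pay = (2400 × €45.00 + 1068 × €67.50) ÷ 60 = €3001.50.

€3001.50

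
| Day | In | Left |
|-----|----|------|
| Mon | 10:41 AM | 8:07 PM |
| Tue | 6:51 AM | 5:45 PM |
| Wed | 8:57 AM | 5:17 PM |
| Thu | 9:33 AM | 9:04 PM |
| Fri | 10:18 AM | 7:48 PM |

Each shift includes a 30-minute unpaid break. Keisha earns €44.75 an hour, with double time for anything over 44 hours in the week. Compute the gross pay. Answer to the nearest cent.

Mon: 10:41 AM–8:07 PM = 9 h 26 min; less 30 min break → 8 h 56 min
Tue: 6:51 AM–5:45 PM = 10 h 54 min; less 30 min break → 10 h 24 min
Wed: 8:57 AM–5:17 PM = 8 h 20 min; less 30 min break → 7 h 50 min
Thu: 9:33 AM–9:04 PM = 11 h 31 min; less 30 min break → 11 h 1 min
Fri: 10:18 AM–7:48 PM = 9 h 30 min; less 30 min break → 9 h 0 min
Total worked: 47 h 11 min = 2831 min.
Regular 44 h 0 min = 2640 min at €44.75/h; overtime 3 h 11 min = 191 min at €89.50/h.
Pay = (2640 × €44.75 + 191 × €89.50) ÷ 60 = €2253.91.

€2253.91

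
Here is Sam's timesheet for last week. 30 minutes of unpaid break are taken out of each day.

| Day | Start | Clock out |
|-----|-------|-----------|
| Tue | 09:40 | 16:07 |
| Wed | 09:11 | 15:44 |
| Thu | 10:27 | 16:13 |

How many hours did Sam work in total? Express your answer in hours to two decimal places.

Tue: 09:40–16:07 = 6 h 27 min; less 30 min break → 5 h 57 min
Wed: 09:11–15:44 = 6 h 33 min; less 30 min break → 6 h 3 min
Thu: 10:27–16:13 = 5 h 46 min; less 30 min break → 5 h 16 min
Total: 5 h 57 min + 6 h 3 min + 5 h 16 min = 17 h 16 min.

17.27 hours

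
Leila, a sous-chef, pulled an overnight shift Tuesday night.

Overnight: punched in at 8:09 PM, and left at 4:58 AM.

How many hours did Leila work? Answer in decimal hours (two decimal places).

Overnight: 8:09 PM → midnight = 3 h 51 min; midnight → 4:58 AM = 4 h 58 min; span 8 h 49 min

8.82 hours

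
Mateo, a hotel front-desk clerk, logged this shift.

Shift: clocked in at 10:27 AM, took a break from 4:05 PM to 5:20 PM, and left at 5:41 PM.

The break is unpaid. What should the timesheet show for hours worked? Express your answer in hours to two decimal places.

Shift: 10:27 AM–5:41 PM = 7 h 14 min; less 75 min break → 5 h 59 min

5.98 hours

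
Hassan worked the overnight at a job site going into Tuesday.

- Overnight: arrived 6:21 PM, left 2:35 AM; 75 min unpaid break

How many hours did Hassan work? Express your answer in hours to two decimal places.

6.98 hours

Overnight: 6:21 PM → midnight = 5 h 39 min; midnight → 2:35 AM = 2 h 35 min; span 8 h 14 min; less 75 min break → 6 h 59 min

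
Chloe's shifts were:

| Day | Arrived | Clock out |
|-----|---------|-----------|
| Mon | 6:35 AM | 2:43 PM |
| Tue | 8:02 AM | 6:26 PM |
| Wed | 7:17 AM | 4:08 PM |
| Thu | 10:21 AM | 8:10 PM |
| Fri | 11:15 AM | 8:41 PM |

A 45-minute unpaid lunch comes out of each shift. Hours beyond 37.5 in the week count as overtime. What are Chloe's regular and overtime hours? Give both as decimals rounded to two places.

Regular 37.50 hours, overtime 5.38 hours

Mon: 6:35 AM–2:43 PM = 8 h 8 min; less 45 min break → 7 h 23 min
Tue: 8:02 AM–6:26 PM = 10 h 24 min; less 45 min break → 9 h 39 min
Wed: 7:17 AM–4:08 PM = 8 h 51 min; less 45 min break → 8 h 6 min
Thu: 10:21 AM–8:10 PM = 9 h 49 min; less 45 min break → 9 h 4 min
Fri: 11:15 AM–8:41 PM = 9 h 26 min; less 45 min break → 8 h 41 min
Total worked: 42 h 53 min = 42.88 h.
Threshold 37.5 h → overtime 5 h 23 min, regular 37 h 30 min.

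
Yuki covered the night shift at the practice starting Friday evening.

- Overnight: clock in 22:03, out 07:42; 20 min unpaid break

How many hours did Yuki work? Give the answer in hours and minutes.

Overnight: 22:03 → midnight = 1 h 57 min; midnight → 07:42 = 7 h 42 min; span 9 h 39 min; less 20 min break → 9 h 19 min

9 h 19 min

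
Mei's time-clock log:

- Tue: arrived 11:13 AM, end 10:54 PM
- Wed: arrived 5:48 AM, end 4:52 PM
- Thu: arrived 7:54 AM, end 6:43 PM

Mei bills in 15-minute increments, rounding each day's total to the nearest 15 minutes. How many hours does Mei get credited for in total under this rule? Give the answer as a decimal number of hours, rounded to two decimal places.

33.50 hours

Tue: 11:13 AM–10:54 PM = 11 h 41 min → rounds to 11 h 45 min
Wed: 5:48 AM–4:52 PM = 11 h 4 min → rounds to 11 h 0 min
Thu: 7:54 AM–6:43 PM = 10 h 49 min → rounds to 10 h 45 min
Total credited: 33 h 30 min.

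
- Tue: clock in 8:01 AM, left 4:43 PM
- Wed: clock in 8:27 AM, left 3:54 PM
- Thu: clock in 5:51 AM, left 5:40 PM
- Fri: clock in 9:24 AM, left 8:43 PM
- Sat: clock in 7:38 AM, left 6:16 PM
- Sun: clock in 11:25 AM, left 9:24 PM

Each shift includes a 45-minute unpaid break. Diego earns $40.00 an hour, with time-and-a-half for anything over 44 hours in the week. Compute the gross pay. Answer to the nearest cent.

$2444.00

Tue: 8:01 AM–4:43 PM = 8 h 42 min; less 45 min break → 7 h 57 min
Wed: 8:27 AM–3:54 PM = 7 h 27 min; less 45 min break → 6 h 42 min
Thu: 5:51 AM–5:40 PM = 11 h 49 min; less 45 min break → 11 h 4 min
Fri: 9:24 AM–8:43 PM = 11 h 19 min; less 45 min break → 10 h 34 min
Sat: 7:38 AM–6:16 PM = 10 h 38 min; less 45 min break → 9 h 53 min
Sun: 11:25 AM–9:24 PM = 9 h 59 min; less 45 min break → 9 h 14 min
Total worked: 55 h 24 min = 3324 min.
Regular 44 h 0 min = 2640 min at $40.00/h; overtime 11 h 24 min = 684 min at $60.00/h.
Pay = (2640 × $40.00 + 684 × $60.00) ÷ 60 = $2444.00.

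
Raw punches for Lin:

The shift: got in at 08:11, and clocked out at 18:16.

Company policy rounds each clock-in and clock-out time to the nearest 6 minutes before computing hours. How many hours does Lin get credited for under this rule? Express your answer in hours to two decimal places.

10.10 hours

The shift: in 08:11→08:12, out 18:16→18:18; 10 h 6 min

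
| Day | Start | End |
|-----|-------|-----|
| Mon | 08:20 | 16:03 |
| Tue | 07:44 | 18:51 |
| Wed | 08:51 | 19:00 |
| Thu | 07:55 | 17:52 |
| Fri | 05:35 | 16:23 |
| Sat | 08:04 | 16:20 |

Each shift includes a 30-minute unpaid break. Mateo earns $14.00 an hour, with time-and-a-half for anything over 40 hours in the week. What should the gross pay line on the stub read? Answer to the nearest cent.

$875.00

Mon: 08:20–16:03 = 7 h 43 min; less 30 min break → 7 h 13 min
Tue: 07:44–18:51 = 11 h 7 min; less 30 min break → 10 h 37 min
Wed: 08:51–19:00 = 10 h 9 min; less 30 min break → 9 h 39 min
Thu: 07:55–17:52 = 9 h 57 min; less 30 min break → 9 h 27 min
Fri: 05:35–16:23 = 10 h 48 min; less 30 min break → 10 h 18 min
Sat: 08:04–16:20 = 8 h 16 min; less 30 min break → 7 h 46 min
Total worked: 55 h 0 min = 3300 min.
Regular 40 h 0 min = 2400 min at $14.00/h; overtime 15 h 0 min = 900 min at $21.00/h.
Pay = (2400 × $14.00 + 900 × $21.00) ÷ 60 = $875.00.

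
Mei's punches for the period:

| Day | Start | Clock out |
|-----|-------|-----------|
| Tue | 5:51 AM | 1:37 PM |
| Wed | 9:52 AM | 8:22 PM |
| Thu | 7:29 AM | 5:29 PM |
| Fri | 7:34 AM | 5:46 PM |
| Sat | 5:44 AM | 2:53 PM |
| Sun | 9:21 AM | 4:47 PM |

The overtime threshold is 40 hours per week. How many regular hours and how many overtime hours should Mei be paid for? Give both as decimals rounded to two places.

Tue: 5:51 AM–1:37 PM = 7 h 46 min
Wed: 9:52 AM–8:22 PM = 10 h 30 min
Thu: 7:29 AM–5:29 PM = 10 h 0 min
Fri: 7:34 AM–5:46 PM = 10 h 12 min
Sat: 5:44 AM–2:53 PM = 9 h 9 min
Sun: 9:21 AM–4:47 PM = 7 h 26 min
Total worked: 55 h 3 min = 55.05 h.
Threshold 40 h → overtime 15 h 3 min, regular 40 h 0 min.

Regular 40.00 hours, overtime 15.05 hours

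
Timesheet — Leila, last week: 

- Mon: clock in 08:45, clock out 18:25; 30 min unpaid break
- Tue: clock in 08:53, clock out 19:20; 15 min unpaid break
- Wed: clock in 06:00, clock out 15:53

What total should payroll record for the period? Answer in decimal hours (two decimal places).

29.25 hours

Mon: 08:45–18:25 = 9 h 40 min; less 30 min break → 9 h 10 min
Tue: 08:53–19:20 = 10 h 27 min; less 15 min break → 10 h 12 min
Wed: 06:00–15:53 = 9 h 53 min
Total: 9 h 10 min + 10 h 12 min + 9 h 53 min = 29 h 15 min.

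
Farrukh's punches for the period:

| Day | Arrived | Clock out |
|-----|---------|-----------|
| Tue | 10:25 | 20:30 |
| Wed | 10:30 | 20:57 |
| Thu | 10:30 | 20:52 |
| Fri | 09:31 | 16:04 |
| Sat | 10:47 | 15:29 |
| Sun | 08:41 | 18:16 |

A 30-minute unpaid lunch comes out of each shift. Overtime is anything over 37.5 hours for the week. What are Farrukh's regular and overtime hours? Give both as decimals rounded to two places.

Tue: 10:25–20:30 = 10 h 5 min; less 30 min break → 9 h 35 min
Wed: 10:30–20:57 = 10 h 27 min; less 30 min break → 9 h 57 min
Thu: 10:30–20:52 = 10 h 22 min; less 30 min break → 9 h 52 min
Fri: 09:31–16:04 = 6 h 33 min; less 30 min break → 6 h 3 min
Sat: 10:47–15:29 = 4 h 42 min; less 30 min break → 4 h 12 min
Sun: 08:41–18:16 = 9 h 35 min; less 30 min break → 9 h 5 min
Total worked: 48 h 44 min = 48.73 h.
Threshold 37.5 h → overtime 11 h 14 min, regular 37 h 30 min.

Regular 37.50 hours, overtime 11.23 hours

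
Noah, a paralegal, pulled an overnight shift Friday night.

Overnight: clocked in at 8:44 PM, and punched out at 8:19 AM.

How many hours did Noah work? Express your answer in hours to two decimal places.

11.58 hours

Overnight: 8:44 PM → midnight = 3 h 16 min; midnight → 8:19 AM = 8 h 19 min; span 11 h 35 min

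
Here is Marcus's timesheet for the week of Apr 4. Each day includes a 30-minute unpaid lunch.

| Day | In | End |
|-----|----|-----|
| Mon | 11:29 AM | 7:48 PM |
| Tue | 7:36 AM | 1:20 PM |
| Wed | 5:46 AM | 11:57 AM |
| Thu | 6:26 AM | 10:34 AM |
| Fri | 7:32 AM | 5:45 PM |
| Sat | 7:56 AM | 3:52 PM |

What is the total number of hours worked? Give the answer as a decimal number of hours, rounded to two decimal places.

Mon: 11:29 AM–7:48 PM = 8 h 19 min; less 30 min break → 7 h 49 min
Tue: 7:36 AM–1:20 PM = 5 h 44 min; less 30 min break → 5 h 14 min
Wed: 5:46 AM–11:57 AM = 6 h 11 min; less 30 min break → 5 h 41 min
Thu: 6:26 AM–10:34 AM = 4 h 8 min; less 30 min break → 3 h 38 min
Fri: 7:32 AM–5:45 PM = 10 h 13 min; less 30 min break → 9 h 43 min
Sat: 7:56 AM–3:52 PM = 7 h 56 min; less 30 min break → 7 h 26 min
Total: 7 h 49 min + 5 h 14 min + 5 h 41 min + 3 h 38 min + 9 h 43 min + 7 h 26 min = 39 h 31 min.

39.52 hours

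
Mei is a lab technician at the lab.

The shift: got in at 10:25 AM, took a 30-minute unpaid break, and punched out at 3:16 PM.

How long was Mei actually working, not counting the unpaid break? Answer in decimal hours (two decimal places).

4.35 hours

The shift: 10:25 AM–3:16 PM = 4 h 51 min; less 30 min break → 4 h 21 min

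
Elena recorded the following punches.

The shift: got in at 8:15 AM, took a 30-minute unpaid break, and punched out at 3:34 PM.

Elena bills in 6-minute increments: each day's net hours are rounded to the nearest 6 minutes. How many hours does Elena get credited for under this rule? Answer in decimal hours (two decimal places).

6.80 hours

The shift: 8:15 AM–3:34 PM = 7 h 19 min − 30 min = 6 h 49 min → rounds to 6 h 48 min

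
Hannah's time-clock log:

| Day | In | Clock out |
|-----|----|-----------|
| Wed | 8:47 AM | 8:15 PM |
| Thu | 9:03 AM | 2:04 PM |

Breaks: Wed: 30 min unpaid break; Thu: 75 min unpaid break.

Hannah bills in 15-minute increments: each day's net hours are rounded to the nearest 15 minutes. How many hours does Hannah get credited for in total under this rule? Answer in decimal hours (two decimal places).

Wed: 8:47 AM–8:15 PM = 11 h 28 min − 30 min = 10 h 58 min → rounds to 11 h 0 min
Thu: 9:03 AM–2:04 PM = 5 h 1 min − 75 min = 3 h 46 min → rounds to 3 h 45 min
Total credited: 14 h 45 min.

14.75 hours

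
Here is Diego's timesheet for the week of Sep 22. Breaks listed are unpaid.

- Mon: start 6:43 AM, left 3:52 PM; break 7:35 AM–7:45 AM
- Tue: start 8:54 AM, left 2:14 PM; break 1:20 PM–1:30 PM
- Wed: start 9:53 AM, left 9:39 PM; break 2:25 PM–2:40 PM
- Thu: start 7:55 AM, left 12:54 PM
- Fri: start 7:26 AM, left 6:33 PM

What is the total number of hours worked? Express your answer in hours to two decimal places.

41.77 hours

Mon: 6:43 AM–3:52 PM = 9 h 9 min; less 10 min break → 8 h 59 min
Tue: 8:54 AM–2:14 PM = 5 h 20 min; less 10 min break → 5 h 10 min
Wed: 9:53 AM–9:39 PM = 11 h 46 min; less 15 min break → 11 h 31 min
Thu: 7:55 AM–12:54 PM = 4 h 59 min
Fri: 7:26 AM–6:33 PM = 11 h 7 min
Total: 8 h 59 min + 5 h 10 min + 11 h 31 min + 4 h 59 min + 11 h 7 min = 41 h 46 min.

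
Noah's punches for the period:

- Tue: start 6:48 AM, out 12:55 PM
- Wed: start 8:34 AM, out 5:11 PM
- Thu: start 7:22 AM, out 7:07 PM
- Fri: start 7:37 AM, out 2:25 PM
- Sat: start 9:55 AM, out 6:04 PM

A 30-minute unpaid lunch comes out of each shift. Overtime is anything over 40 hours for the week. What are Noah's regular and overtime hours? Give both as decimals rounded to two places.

Regular 38.93 hours, overtime 0.00 hours

Tue: 6:48 AM–12:55 PM = 6 h 7 min; less 30 min break → 5 h 37 min
Wed: 8:34 AM–5:11 PM = 8 h 37 min; less 30 min break → 8 h 7 min
Thu: 7:22 AM–7:07 PM = 11 h 45 min; less 30 min break → 11 h 15 min
Fri: 7:37 AM–2:25 PM = 6 h 48 min; less 30 min break → 6 h 18 min
Sat: 9:55 AM–6:04 PM = 8 h 9 min; less 30 min break → 7 h 39 min
Total worked: 38 h 56 min = 38.93 h.
Threshold 40 h → overtime 0 h 0 min, regular 38 h 56 min.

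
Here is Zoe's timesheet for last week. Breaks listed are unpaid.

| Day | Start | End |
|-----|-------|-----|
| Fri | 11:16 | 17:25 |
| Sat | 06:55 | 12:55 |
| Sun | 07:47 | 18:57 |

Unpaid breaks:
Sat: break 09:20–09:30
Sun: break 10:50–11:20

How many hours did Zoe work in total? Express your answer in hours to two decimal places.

Fri: 11:16–17:25 = 6 h 9 min
Sat: 06:55–12:55 = 6 h 0 min; less 10 min break → 5 h 50 min
Sun: 07:47–18:57 = 11 h 10 min; less 30 min break → 10 h 40 min
Total: 6 h 9 min + 5 h 50 min + 10 h 40 min = 22 h 39 min.

22.65 hours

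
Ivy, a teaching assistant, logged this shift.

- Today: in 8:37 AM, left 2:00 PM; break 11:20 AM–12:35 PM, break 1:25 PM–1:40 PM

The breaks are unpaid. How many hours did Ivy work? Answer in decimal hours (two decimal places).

Today: 8:37 AM–2:00 PM = 5 h 23 min; less 90 min break → 3 h 53 min

3.88 hours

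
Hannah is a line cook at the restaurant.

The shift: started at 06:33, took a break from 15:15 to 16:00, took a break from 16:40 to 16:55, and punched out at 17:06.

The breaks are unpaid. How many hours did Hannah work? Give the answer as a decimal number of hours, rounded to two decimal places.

The shift: 06:33–17:06 = 10 h 33 min; less 60 min break → 9 h 33 min

9.55 hours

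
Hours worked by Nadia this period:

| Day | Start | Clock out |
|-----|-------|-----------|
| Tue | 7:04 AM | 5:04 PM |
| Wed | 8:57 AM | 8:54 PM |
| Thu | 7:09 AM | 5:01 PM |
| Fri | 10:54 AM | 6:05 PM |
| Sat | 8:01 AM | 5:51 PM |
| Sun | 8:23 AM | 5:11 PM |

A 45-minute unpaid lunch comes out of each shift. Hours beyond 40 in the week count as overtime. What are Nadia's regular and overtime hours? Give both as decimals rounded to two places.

Tue: 7:04 AM–5:04 PM = 10 h 0 min; less 45 min break → 9 h 15 min
Wed: 8:57 AM–8:54 PM = 11 h 57 min; less 45 min break → 11 h 12 min
Thu: 7:09 AM–5:01 PM = 9 h 52 min; less 45 min break → 9 h 7 min
Fri: 10:54 AM–6:05 PM = 7 h 11 min; less 45 min break → 6 h 26 min
Sat: 8:01 AM–5:51 PM = 9 h 50 min; less 45 min break → 9 h 5 min
Sun: 8:23 AM–5:11 PM = 8 h 48 min; less 45 min break → 8 h 3 min
Total worked: 53 h 8 min = 53.13 h.
Threshold 40 h → overtime 13 h 8 min, regular 40 h 0 min.

Regular 40.00 hours, overtime 13.13 hours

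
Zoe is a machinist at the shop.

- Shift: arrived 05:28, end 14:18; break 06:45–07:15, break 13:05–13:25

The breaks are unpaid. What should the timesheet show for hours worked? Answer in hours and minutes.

Shift: 05:28–14:18 = 8 h 50 min; less 50 min break → 8 h 0 min

8 h 0 min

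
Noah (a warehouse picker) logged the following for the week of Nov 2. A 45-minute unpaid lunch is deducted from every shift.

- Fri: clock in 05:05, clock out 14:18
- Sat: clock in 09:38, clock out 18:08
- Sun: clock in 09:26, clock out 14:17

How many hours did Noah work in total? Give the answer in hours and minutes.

Fri: 05:05–14:18 = 9 h 13 min; less 45 min break → 8 h 28 min
Sat: 09:38–18:08 = 8 h 30 min; less 45 min break → 7 h 45 min
Sun: 09:26–14:17 = 4 h 51 min; less 45 min break → 4 h 6 min
Total: 8 h 28 min + 7 h 45 min + 4 h 6 min = 20 h 19 min.

20 h 19 min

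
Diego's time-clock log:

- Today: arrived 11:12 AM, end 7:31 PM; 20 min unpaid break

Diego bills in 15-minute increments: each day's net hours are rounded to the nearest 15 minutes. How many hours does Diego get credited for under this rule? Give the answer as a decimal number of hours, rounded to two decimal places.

Today: 11:12 AM–7:31 PM = 8 h 19 min − 20 min = 7 h 59 min → rounds to 8 h 0 min

8.00 hours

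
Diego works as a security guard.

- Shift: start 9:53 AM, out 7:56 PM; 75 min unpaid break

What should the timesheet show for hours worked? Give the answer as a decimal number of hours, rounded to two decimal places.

Shift: 9:53 AM–7:56 PM = 10 h 3 min; less 75 min break → 8 h 48 min

8.80 hours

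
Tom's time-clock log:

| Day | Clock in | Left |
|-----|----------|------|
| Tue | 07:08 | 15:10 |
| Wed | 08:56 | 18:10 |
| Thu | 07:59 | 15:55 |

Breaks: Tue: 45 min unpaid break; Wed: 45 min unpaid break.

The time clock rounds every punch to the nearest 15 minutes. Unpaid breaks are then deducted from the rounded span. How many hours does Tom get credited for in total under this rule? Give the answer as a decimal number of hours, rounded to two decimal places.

Tue: in 07:08→07:15, out 15:10→15:15; 8 h 0 min − 45 min = 7 h 15 min
Wed: in 08:56→09:00, out 18:10→18:15; 9 h 15 min − 45 min = 8 h 30 min
Thu: in 07:59→08:00, out 15:55→16:00; 8 h 0 min
Total credited: 23 h 45 min.

23.75 hours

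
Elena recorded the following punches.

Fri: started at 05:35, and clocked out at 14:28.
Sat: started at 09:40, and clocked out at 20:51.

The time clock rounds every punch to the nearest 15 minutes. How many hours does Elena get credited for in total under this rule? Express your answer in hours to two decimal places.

20.00 hours

Fri: in 05:35→05:30, out 14:28→14:30; 9 h 0 min
Sat: in 09:40→09:45, out 20:51→20:45; 11 h 0 min
Total credited: 20 h 0 min.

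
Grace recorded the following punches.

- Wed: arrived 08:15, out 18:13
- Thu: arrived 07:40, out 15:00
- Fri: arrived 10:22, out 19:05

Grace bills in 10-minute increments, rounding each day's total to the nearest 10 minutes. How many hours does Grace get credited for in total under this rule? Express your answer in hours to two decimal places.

26.00 hours

Wed: 08:15–18:13 = 9 h 58 min → rounds to 10 h 0 min
Thu: 07:40–15:00 = 7 h 20 min → rounds to 7 h 20 min
Fri: 10:22–19:05 = 8 h 43 min → rounds to 8 h 40 min
Total credited: 26 h 0 min.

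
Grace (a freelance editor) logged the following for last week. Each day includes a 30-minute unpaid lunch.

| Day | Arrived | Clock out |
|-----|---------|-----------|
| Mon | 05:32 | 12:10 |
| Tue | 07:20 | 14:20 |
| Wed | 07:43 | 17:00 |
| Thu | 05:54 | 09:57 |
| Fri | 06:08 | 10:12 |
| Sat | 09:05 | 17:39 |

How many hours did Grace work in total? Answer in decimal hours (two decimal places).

Mon: 05:32–12:10 = 6 h 38 min; less 30 min break → 6 h 8 min
Tue: 07:20–14:20 = 7 h 0 min; less 30 min break → 6 h 30 min
Wed: 07:43–17:00 = 9 h 17 min; less 30 min break → 8 h 47 min
Thu: 05:54–09:57 = 4 h 3 min; less 30 min break → 3 h 33 min
Fri: 06:08–10:12 = 4 h 4 min; less 30 min break → 3 h 34 min
Sat: 09:05–17:39 = 8 h 34 min; less 30 min break → 8 h 4 min
Total: 6 h 8 min + 6 h 30 min + 8 h 47 min + 3 h 33 min + 3 h 34 min + 8 h 4 min = 36 h 36 min.

36.60 hours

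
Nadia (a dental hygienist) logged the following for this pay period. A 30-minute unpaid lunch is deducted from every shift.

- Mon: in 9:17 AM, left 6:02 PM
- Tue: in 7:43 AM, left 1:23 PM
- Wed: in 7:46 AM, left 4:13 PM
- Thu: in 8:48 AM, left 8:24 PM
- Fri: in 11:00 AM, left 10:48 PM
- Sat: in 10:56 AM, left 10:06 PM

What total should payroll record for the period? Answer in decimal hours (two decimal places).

Mon: 9:17 AM–6:02 PM = 8 h 45 min; less 30 min break → 8 h 15 min
Tue: 7:43 AM–1:23 PM = 5 h 40 min; less 30 min break → 5 h 10 min
Wed: 7:46 AM–4:13 PM = 8 h 27 min; less 30 min break → 7 h 57 min
Thu: 8:48 AM–8:24 PM = 11 h 36 min; less 30 min break → 11 h 6 min
Fri: 11:00 AM–10:48 PM = 11 h 48 min; less 30 min break → 11 h 18 min
Sat: 10:56 AM–10:06 PM = 11 h 10 min; less 30 min break → 10 h 40 min
Total: 8 h 15 min + 5 h 10 min + 7 h 57 min + 11 h 6 min + 11 h 18 min + 10 h 40 min = 54 h 26 min.

54.43 hours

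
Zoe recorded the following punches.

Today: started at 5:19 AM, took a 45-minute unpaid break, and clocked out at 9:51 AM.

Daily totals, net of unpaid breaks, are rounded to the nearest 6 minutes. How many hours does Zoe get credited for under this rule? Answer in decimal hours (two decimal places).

Today: 5:19 AM–9:51 AM = 4 h 32 min − 45 min = 3 h 47 min → rounds to 3 h 48 min

3.80 hours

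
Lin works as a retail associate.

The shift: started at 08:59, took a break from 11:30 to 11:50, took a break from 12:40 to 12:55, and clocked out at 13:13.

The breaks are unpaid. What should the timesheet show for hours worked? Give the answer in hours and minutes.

3 h 39 min

The shift: 08:59–13:13 = 4 h 14 min; less 35 min break → 3 h 39 min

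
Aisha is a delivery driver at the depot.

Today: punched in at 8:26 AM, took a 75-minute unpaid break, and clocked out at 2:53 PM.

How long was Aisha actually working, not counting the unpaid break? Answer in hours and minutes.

Today: 8:26 AM–2:53 PM = 6 h 27 min; less 75 min break → 5 h 12 min

5 h 12 min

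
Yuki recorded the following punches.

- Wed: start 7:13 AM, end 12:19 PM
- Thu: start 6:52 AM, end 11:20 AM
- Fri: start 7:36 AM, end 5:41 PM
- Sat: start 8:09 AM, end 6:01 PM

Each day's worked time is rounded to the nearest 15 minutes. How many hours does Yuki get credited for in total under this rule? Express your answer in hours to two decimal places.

Wed: 7:13 AM–12:19 PM = 5 h 6 min → rounds to 5 h 0 min
Thu: 6:52 AM–11:20 AM = 4 h 28 min → rounds to 4 h 30 min
Fri: 7:36 AM–5:41 PM = 10 h 5 min → rounds to 10 h 0 min
Sat: 8:09 AM–6:01 PM = 9 h 52 min → rounds to 9 h 45 min
Total credited: 29 h 15 min.

29.25 hours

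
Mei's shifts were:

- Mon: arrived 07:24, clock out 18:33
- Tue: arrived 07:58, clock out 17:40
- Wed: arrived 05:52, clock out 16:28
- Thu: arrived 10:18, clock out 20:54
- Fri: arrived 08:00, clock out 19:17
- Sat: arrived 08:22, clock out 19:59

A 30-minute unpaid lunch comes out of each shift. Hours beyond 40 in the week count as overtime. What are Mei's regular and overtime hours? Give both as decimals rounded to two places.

Mon: 07:24–18:33 = 11 h 9 min; less 30 min break → 10 h 39 min
Tue: 07:58–17:40 = 9 h 42 min; less 30 min break → 9 h 12 min
Wed: 05:52–16:28 = 10 h 36 min; less 30 min break → 10 h 6 min
Thu: 10:18–20:54 = 10 h 36 min; less 30 min break → 10 h 6 min
Fri: 08:00–19:17 = 11 h 17 min; less 30 min break → 10 h 47 min
Sat: 08:22–19:59 = 11 h 37 min; less 30 min break → 11 h 7 min
Total worked: 61 h 57 min = 61.95 h.
Threshold 40 h → overtime 21 h 57 min, regular 40 h 0 min.

Regular 40.00 hours, overtime 21.95 hours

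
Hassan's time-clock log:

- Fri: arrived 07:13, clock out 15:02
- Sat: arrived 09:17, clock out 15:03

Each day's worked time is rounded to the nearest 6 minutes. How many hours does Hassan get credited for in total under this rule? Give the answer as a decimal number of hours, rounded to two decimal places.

Fri: 07:13–15:02 = 7 h 49 min → rounds to 7 h 48 min
Sat: 09:17–15:03 = 5 h 46 min → rounds to 5 h 48 min
Total credited: 13 h 36 min.

13.60 hours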